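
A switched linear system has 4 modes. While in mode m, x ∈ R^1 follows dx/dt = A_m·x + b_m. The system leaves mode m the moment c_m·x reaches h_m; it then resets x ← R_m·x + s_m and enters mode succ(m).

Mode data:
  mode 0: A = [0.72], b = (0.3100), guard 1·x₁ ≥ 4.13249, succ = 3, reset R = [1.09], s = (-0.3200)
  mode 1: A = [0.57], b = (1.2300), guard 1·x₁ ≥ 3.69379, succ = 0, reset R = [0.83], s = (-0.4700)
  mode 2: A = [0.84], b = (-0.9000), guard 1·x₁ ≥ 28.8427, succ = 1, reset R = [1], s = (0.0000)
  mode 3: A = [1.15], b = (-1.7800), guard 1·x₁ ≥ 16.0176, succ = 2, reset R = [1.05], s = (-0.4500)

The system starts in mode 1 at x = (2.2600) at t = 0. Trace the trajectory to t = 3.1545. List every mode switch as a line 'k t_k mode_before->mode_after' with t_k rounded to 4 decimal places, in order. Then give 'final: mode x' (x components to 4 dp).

1 0.4931 1->0
2 1.0634 0->3
3 2.5439 3->2
final: 2 26.6196

Mode 1: guard c·x = 3.6938 hit at Δt = 0.4931 (t = 0.4931), x⁻ = (3.6938) → reset → x⁺ = (2.5958), jump to mode 0
Mode 0: guard c·x = 4.1325 hit at Δt = 0.5703 (t = 1.0634), x⁻ = (4.1325) → reset → x⁺ = (4.1844), jump to mode 3
Mode 3: guard c·x = 16.0176 hit at Δt = 1.4805 (t = 2.5439), x⁻ = (16.0176) → reset → x⁺ = (16.3685), jump to mode 2
Mode 2: flow for 0.6106 to horizon, guard not reached → x = (26.6196)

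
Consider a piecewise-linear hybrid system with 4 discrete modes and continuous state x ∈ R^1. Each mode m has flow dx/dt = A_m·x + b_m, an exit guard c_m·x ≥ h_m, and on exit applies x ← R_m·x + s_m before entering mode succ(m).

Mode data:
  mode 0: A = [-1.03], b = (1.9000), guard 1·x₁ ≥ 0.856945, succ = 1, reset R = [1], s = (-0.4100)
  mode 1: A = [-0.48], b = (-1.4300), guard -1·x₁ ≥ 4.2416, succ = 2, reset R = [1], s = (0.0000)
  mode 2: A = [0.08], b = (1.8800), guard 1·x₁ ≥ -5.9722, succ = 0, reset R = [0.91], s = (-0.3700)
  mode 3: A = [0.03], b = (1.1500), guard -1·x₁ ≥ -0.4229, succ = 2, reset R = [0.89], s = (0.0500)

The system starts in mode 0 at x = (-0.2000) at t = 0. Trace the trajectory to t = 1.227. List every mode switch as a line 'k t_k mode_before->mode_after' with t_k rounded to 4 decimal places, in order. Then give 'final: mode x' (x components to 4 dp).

1 0.7064 0->1
final: 1 -0.3106

Mode 0: guard c·x = 0.8569 hit at Δt = 0.7064 (t = 0.7064), x⁻ = (0.8569) → reset → x⁺ = (0.4469), jump to mode 1
Mode 1: flow for 0.5206 to horizon, guard not reached → x = (-0.3106)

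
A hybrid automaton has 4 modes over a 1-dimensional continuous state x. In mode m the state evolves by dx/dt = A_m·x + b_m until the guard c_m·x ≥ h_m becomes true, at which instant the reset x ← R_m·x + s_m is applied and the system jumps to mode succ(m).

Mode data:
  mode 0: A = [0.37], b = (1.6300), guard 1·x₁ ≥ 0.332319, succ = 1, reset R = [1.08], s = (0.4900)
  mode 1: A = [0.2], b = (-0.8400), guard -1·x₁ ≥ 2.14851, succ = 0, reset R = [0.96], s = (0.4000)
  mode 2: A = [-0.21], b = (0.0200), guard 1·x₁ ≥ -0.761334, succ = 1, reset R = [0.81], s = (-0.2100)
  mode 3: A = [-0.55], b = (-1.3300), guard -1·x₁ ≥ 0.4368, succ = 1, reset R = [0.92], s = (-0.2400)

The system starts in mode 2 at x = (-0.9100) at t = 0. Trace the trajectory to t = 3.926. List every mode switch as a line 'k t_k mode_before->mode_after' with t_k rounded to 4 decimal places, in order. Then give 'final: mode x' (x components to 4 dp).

Mode 2: guard c·x = -0.7613 hit at Δt = 0.7621 (t = 0.7621), x⁻ = (-0.7613) → reset → x⁺ = (-0.8267), jump to mode 1
Mode 1: guard c·x = 2.1485 hit at Δt = 1.1673 (t = 1.9294), x⁻ = (-2.1485) → reset → x⁺ = (-1.6626), jump to mode 0
Mode 0: guard c·x = 0.3323 hit at Δt = 1.4772 (t = 3.4066), x⁻ = (0.3323) → reset → x⁺ = (0.8489), jump to mode 1
Mode 1: flow for 0.5194 to horizon, guard not reached → x = (0.4821)

1 0.7621 2->1
2 1.9294 1->0
3 3.4066 0->1
final: 1 0.4821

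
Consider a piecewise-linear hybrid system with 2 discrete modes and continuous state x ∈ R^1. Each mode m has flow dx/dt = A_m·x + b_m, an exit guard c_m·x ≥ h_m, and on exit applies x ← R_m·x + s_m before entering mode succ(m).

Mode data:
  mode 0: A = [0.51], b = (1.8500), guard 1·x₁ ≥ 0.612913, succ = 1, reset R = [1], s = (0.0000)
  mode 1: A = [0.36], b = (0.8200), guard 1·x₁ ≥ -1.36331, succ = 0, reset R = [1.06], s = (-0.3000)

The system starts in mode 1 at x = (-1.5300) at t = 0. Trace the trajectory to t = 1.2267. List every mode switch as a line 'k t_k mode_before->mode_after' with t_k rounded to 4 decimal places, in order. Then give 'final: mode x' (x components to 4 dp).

1 0.5590 1->0
final: 0 -0.9815

Mode 1: guard c·x = -1.3633 hit at Δt = 0.5590 (t = 0.5590), x⁻ = (-1.3633) → reset → x⁺ = (-1.7451), jump to mode 0
Mode 0: flow for 0.6677 to horizon, guard not reached → x = (-0.9815)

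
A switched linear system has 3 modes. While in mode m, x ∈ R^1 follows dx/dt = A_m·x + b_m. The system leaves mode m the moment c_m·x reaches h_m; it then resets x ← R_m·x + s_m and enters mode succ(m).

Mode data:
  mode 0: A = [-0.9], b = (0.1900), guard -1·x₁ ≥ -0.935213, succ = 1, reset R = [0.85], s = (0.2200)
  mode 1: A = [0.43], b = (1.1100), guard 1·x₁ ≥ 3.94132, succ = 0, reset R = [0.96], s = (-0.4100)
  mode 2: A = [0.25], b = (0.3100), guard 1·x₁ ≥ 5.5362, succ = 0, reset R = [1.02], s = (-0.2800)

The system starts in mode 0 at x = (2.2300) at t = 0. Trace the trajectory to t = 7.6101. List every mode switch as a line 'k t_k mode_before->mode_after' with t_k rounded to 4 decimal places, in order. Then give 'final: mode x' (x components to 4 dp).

1 1.1393 0->1
2 2.5239 1->0
3 4.1619 0->1
4 5.5465 1->0
5 7.1845 0->1
final: 1 1.7371

Mode 0: guard c·x = -0.9352 hit at Δt = 1.1393 (t = 1.1393), x⁻ = (0.9352) → reset → x⁺ = (1.0149), jump to mode 1
Mode 1: guard c·x = 3.9413 hit at Δt = 1.3846 (t = 2.5239), x⁻ = (3.9413) → reset → x⁺ = (3.3737), jump to mode 0
Mode 0: guard c·x = -0.9352 hit at Δt = 1.6380 (t = 4.1619), x⁻ = (0.9352) → reset → x⁺ = (1.0149), jump to mode 1
Mode 1: guard c·x = 3.9413 hit at Δt = 1.3846 (t = 5.5465), x⁻ = (3.9413) → reset → x⁺ = (3.3737), jump to mode 0
Mode 0: guard c·x = -0.9352 hit at Δt = 1.6380 (t = 7.1845), x⁻ = (0.9352) → reset → x⁺ = (1.0149), jump to mode 1
Mode 1: flow for 0.4256 to horizon, guard not reached → x = (1.7371)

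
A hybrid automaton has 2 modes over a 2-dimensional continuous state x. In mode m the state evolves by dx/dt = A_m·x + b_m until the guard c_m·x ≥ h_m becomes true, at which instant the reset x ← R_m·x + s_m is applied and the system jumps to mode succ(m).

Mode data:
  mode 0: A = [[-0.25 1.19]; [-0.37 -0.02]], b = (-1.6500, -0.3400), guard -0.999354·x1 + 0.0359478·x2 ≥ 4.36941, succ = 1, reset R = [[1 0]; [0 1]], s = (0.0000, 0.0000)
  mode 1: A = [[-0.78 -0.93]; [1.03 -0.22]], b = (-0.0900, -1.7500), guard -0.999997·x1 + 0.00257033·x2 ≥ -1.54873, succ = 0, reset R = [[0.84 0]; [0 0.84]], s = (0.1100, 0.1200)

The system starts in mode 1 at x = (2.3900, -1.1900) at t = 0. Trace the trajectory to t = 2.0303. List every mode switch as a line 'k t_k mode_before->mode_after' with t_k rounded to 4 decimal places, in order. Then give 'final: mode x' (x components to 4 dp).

1 1.0522 1->0
final: 0 -1.1050 -0.8517

Mode 1: guard c·x = -1.5487 hit at Δt = 1.0522 (t = 1.0522), x⁻ = (1.5469, -0.7197) → reset → x⁺ = (1.4094, -0.4845), jump to mode 0
Mode 0: flow for 0.9781 to horizon, guard not reached → x = (-1.1050, -0.8517)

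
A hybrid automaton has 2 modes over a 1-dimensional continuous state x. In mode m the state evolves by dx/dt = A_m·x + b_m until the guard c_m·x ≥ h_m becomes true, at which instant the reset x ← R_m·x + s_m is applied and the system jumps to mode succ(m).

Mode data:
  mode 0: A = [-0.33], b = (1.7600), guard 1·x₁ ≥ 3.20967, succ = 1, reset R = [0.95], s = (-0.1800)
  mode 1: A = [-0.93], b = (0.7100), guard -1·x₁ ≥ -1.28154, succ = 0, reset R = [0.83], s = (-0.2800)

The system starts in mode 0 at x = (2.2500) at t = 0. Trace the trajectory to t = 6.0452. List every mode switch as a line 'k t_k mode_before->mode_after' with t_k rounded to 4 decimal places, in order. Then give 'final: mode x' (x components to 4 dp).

Mode 0: guard c·x = 3.2097 hit at Δt = 1.1299 (t = 1.1299), x⁻ = (3.2097) → reset → x⁺ = (2.8692), jump to mode 1
Mode 1: guard c·x = -1.2815 hit at Δt = 1.5078 (t = 2.6377), x⁻ = (1.2815) → reset → x⁺ = (0.7837), jump to mode 0
Mode 0: guard c·x = 3.2097 hit at Δt = 2.3088 (t = 4.9465), x⁻ = (3.2097) → reset → x⁺ = (2.8692), jump to mode 1
Mode 1: flow for 1.0987 to horizon, guard not reached → x = (1.5214)

1 1.1299 0->1
2 2.6377 1->0
3 4.9465 0->1
final: 1 1.5214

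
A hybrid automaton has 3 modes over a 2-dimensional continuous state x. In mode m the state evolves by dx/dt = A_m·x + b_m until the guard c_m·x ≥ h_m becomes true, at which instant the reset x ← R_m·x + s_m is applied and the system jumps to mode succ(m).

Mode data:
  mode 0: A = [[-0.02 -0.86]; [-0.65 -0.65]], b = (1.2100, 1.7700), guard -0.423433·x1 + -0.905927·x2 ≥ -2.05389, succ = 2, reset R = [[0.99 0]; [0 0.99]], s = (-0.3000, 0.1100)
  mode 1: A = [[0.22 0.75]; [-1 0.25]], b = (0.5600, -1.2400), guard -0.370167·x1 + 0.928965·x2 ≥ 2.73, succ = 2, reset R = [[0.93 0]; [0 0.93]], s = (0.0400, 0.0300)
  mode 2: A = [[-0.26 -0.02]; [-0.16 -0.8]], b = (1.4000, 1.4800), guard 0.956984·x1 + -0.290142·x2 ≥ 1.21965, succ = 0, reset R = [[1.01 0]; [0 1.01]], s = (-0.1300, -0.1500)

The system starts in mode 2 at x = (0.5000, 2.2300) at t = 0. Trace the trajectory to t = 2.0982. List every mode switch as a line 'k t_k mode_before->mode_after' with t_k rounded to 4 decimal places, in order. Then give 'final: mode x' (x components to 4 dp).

1 1.2659 2->0
2 1.7822 0->2
final: 2 1.6115 1.5960

Mode 2: guard c·x = 1.2196 hit at Δt = 1.2659 (t = 1.2659), x⁻ = (1.8267, 1.8214) → reset → x⁺ = (1.7150, 1.6896), jump to mode 0
Mode 0: guard c·x = -2.0539 hit at Δt = 0.5163 (t = 1.7822), x⁻ = (1.6151, 1.5122) → reset → x⁺ = (1.2990, 1.6071), jump to mode 2
Mode 2: flow for 0.3160 to horizon, guard not reached → x = (1.6115, 1.5960)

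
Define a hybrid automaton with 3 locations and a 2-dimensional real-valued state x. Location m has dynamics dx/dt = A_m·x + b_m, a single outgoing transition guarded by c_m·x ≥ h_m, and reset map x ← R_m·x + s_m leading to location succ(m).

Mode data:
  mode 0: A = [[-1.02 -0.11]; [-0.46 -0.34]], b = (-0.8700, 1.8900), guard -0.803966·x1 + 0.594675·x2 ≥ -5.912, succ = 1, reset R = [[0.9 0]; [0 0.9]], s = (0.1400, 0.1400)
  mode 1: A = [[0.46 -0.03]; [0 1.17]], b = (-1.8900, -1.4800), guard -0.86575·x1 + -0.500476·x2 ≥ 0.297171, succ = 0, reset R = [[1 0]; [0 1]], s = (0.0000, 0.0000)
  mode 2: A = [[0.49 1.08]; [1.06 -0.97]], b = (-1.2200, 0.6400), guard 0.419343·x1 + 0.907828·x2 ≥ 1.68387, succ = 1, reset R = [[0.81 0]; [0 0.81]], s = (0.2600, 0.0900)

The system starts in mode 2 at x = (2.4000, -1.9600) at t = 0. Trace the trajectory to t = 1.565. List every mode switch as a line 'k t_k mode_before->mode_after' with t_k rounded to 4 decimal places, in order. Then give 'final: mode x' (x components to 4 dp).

Mode 2: guard c·x = 1.6839 hit at Δt = 1.0404 (t = 1.0404), x⁻ = (1.8692, 0.9914) → reset → x⁺ = (1.7741, 0.8930), jump to mode 1
Mode 1: flow for 0.5246 to horizon, guard not reached → x = (1.1234, 0.5779)

1 1.0404 2->1
final: 1 1.1234 0.5779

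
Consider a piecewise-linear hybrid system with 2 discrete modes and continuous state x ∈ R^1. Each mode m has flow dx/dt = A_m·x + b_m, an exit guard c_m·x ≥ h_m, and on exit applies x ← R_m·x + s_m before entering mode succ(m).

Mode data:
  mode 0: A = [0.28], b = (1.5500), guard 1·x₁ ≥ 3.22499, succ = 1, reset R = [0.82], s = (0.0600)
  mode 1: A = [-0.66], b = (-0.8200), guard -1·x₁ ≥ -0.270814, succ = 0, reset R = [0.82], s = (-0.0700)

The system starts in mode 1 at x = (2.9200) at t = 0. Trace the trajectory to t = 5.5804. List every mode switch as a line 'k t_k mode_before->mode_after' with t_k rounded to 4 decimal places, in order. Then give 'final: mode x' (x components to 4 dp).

1 1.5331 1->0
2 3.0758 0->1
3 4.5283 1->0
final: 0 2.1004

Mode 1: guard c·x = -0.2708 hit at Δt = 1.5331 (t = 1.5331), x⁻ = (0.2708) → reset → x⁺ = (0.1521), jump to mode 0
Mode 0: guard c·x = 3.2250 hit at Δt = 1.5427 (t = 3.0758), x⁻ = (3.2250) → reset → x⁺ = (2.7045), jump to mode 1
Mode 1: guard c·x = -0.2708 hit at Δt = 1.4525 (t = 4.5283), x⁻ = (0.2708) → reset → x⁺ = (0.1521), jump to mode 0
Mode 0: flow for 1.0521 to horizon, guard not reached → x = (2.1004)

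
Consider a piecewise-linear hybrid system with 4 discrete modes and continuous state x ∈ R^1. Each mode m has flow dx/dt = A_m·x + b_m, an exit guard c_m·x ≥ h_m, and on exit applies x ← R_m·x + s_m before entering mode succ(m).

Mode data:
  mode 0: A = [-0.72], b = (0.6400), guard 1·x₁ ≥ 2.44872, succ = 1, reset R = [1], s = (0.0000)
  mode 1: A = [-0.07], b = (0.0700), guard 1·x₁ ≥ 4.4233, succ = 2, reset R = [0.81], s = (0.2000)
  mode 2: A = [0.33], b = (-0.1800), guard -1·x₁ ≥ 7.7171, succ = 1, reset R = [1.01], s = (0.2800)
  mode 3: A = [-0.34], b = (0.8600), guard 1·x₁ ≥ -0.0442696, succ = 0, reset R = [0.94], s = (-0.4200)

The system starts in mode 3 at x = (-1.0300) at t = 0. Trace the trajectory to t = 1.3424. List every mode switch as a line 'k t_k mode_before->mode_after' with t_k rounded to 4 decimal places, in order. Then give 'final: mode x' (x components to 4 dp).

1 0.9537 3->0
final: 0 -0.1319

Mode 3: guard c·x = -0.0443 hit at Δt = 0.9537 (t = 0.9537), x⁻ = (-0.0443) → reset → x⁺ = (-0.4616), jump to mode 0
Mode 0: flow for 0.3887 to horizon, guard not reached → x = (-0.1319)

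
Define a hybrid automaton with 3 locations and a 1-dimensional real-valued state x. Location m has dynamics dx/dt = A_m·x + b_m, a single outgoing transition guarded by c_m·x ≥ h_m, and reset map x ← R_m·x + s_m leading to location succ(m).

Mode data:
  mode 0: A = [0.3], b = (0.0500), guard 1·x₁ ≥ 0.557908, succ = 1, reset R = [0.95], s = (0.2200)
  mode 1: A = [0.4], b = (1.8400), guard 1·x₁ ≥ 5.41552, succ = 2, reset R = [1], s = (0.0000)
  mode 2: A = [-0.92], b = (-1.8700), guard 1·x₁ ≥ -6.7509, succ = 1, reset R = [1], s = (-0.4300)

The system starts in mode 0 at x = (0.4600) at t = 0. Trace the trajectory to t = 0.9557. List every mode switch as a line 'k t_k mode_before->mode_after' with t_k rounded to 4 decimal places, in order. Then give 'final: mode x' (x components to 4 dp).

Mode 0: guard c·x = 0.5579 hit at Δt = 0.4839 (t = 0.4839), x⁻ = (0.5579) → reset → x⁺ = (0.7500), jump to mode 1
Mode 1: flow for 0.4718 to horizon, guard not reached → x = (1.8612)

1 0.4839 0->1
final: 1 1.8612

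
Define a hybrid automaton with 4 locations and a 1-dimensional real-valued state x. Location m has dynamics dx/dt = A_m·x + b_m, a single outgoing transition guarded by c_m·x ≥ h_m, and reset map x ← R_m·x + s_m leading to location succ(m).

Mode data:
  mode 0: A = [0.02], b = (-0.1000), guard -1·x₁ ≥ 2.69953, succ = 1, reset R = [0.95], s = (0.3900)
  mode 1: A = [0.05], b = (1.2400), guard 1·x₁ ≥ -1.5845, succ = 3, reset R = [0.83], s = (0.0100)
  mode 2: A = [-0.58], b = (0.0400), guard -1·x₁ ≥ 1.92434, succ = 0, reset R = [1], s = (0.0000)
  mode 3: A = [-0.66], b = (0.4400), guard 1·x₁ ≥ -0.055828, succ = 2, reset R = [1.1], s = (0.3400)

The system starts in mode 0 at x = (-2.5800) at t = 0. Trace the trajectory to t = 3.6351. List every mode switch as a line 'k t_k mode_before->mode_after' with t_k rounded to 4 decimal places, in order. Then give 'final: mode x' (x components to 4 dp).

Mode 0: guard c·x = 2.6995 hit at Δt = 0.7823 (t = 0.7823), x⁻ = (-2.6995) → reset → x⁺ = (-2.1746), jump to mode 1
Mode 1: guard c·x = -1.5845 hit at Δt = 0.5149 (t = 1.2972), x⁻ = (-1.5845) → reset → x⁺ = (-1.3051), jump to mode 3
Mode 3: guard c·x = -0.0558 hit at Δt = 1.5212 (t = 2.8184), x⁻ = (-0.0558) → reset → x⁺ = (0.2786), jump to mode 2
Mode 2: flow for 0.8167 to horizon, guard not reached → x = (0.1995)

1 0.7823 0->1
2 1.2972 1->3
3 2.8184 3->2
final: 2 0.1995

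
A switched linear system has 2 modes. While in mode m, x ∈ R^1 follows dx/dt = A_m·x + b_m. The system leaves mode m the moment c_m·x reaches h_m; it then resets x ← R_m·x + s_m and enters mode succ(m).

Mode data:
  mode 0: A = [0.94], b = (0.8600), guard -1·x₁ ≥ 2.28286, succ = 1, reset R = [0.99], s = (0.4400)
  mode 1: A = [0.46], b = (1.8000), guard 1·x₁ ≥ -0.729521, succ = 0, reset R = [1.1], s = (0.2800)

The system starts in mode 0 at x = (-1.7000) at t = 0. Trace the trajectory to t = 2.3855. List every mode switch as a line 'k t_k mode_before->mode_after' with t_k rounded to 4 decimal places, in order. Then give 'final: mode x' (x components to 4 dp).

1 0.5907 0->1
2 1.5024 1->0
final: 0 -0.0149

Mode 0: guard c·x = 2.2829 hit at Δt = 0.5907 (t = 0.5907), x⁻ = (-2.2829) → reset → x⁺ = (-1.8200), jump to mode 1
Mode 1: guard c·x = -0.7295 hit at Δt = 0.9117 (t = 1.5024), x⁻ = (-0.7295) → reset → x⁺ = (-0.5225), jump to mode 0
Mode 0: flow for 0.8831 to horizon, guard not reached → x = (-0.0149)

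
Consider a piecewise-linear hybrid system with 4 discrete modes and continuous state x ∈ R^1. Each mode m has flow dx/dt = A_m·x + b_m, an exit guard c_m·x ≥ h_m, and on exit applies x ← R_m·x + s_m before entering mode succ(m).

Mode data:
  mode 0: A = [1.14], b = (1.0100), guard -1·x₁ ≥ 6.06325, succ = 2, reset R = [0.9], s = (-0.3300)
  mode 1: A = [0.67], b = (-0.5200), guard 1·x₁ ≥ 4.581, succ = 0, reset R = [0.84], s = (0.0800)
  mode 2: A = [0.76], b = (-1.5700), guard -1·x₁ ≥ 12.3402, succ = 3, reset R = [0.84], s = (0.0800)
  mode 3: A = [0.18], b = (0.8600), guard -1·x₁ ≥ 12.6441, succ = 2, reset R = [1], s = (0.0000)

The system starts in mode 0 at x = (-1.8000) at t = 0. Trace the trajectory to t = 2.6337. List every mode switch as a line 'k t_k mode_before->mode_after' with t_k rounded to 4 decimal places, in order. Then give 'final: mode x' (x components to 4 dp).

Mode 0: guard c·x = 6.0633 hit at Δt = 1.5212 (t = 1.5212), x⁻ = (-6.0632) → reset → x⁺ = (-5.7869), jump to mode 2
Mode 2: guard c·x = 12.3402 hit at Δt = 0.7984 (t = 2.3196), x⁻ = (-12.3402) → reset → x⁺ = (-10.2858), jump to mode 3
Mode 3: flow for 0.3141 to horizon, guard not reached → x = (-10.6062)

1 1.5212 0->2
2 2.3196 2->3
final: 3 -10.6062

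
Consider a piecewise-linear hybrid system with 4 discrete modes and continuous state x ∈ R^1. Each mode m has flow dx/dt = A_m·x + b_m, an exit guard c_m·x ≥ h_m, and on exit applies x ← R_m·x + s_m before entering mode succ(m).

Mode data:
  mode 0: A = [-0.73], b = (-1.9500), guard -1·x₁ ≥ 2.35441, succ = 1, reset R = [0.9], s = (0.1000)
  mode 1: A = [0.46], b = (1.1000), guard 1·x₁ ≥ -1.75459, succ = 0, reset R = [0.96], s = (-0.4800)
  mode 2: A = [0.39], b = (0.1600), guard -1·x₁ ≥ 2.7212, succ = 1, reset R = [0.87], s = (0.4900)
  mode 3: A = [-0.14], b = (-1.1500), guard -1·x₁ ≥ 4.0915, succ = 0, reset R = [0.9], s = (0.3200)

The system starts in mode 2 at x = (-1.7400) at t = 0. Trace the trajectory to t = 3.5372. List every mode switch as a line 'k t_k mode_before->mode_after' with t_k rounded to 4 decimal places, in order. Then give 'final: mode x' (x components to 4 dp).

1 1.4171 2->1
2 1.8831 1->0
3 2.5267 0->1
final: 1 -1.7986

Mode 2: guard c·x = 2.7212 hit at Δt = 1.4171 (t = 1.4171), x⁻ = (-2.7212) → reset → x⁺ = (-1.8774), jump to mode 1
Mode 1: guard c·x = -1.7546 hit at Δt = 0.4660 (t = 1.8831), x⁻ = (-1.7546) → reset → x⁺ = (-2.1644), jump to mode 0
Mode 0: guard c·x = 2.3544 hit at Δt = 0.6436 (t = 2.5267), x⁻ = (-2.3544) → reset → x⁺ = (-2.0190), jump to mode 1
Mode 1: flow for 1.0105 to horizon, guard not reached → x = (-1.7986)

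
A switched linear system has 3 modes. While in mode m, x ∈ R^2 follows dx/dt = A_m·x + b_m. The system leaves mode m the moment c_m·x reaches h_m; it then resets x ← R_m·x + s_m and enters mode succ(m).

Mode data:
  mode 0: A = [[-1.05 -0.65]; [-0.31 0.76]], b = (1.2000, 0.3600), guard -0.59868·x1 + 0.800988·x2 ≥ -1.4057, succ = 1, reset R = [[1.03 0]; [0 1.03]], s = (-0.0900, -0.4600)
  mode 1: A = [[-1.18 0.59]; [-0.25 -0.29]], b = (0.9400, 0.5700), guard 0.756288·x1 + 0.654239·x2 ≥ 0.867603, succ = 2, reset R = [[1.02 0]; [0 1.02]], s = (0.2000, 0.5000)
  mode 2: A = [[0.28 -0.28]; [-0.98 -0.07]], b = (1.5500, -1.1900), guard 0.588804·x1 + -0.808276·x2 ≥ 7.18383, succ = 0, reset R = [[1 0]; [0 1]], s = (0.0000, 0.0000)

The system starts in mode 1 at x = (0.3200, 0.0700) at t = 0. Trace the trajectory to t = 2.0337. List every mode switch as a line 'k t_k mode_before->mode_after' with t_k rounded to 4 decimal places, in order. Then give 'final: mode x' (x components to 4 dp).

1 1.0544 1->2
final: 2 3.1475 -2.0622

Mode 1: guard c·x = 0.8676 hit at Δt = 1.0544 (t = 1.0544), x⁻ = (0.7692, 0.4369) → reset → x⁺ = (0.9846, 0.9457), jump to mode 2
Mode 2: flow for 0.9793 to horizon, guard not reached → x = (3.1475, -2.0622)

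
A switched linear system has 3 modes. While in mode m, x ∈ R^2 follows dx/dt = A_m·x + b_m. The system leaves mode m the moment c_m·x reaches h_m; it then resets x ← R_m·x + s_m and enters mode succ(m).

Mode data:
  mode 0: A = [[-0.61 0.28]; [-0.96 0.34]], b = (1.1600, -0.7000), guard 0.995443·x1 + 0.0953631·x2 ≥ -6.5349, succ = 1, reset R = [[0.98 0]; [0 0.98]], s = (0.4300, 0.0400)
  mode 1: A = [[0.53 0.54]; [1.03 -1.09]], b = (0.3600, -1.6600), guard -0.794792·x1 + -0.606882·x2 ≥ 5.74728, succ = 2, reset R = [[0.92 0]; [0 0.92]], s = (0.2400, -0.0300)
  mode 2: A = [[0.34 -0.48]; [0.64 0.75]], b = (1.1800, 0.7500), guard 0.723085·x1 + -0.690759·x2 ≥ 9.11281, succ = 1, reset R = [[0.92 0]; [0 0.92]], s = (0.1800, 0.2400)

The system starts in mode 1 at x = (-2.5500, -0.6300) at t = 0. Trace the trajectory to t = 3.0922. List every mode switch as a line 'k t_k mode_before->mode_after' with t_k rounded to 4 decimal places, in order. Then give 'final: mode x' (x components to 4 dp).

Mode 1: guard c·x = 5.7473 hit at Δt = 0.8598 (t = 0.8598), x⁻ = (-4.7410, -3.2612) → reset → x⁺ = (-4.1217, -3.0303), jump to mode 2
Mode 2: guard c·x = 9.1128 hit at Δt = 1.4839 (t = 2.3437), x⁻ = (1.5496, -11.5704) → reset → x⁺ = (1.6056, -10.4047), jump to mode 1
Mode 1: flow for 0.7485 to horizon, guard not reached → x = (-1.0438, -5.4362)

1 0.8598 1->2
2 2.3437 2->1
final: 1 -1.0438 -5.4362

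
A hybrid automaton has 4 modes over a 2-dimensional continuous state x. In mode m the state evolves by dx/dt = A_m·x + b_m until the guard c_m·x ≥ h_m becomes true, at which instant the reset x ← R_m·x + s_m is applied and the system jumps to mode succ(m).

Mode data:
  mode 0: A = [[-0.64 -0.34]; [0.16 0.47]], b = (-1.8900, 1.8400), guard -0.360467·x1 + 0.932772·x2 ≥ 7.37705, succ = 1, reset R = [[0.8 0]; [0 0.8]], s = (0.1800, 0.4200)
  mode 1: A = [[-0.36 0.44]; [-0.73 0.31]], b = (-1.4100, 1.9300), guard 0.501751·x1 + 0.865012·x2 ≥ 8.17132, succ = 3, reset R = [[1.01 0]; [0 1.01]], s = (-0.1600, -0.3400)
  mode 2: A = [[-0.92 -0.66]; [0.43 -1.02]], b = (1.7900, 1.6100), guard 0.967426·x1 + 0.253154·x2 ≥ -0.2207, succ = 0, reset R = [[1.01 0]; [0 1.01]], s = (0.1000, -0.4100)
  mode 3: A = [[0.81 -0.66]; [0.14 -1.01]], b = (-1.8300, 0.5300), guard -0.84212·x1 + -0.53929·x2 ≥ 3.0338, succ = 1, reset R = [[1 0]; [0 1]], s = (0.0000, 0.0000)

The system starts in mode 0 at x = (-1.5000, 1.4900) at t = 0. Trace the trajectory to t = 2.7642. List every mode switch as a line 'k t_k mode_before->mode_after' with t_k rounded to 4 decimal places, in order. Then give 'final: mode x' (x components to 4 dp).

Mode 0: guard c·x = 7.3770 hit at Δt = 1.5640 (t = 1.5640), x⁻ = (-3.8029, 6.4391) → reset → x⁺ = (-2.8623, 5.5713), jump to mode 1
Mode 1: guard c·x = 8.1713 hit at Δt = 0.7589 (t = 2.3229), x⁻ = (-0.8193, 9.9217) → reset → x⁺ = (-0.9875, 9.6809), jump to mode 3
Mode 3: flow for 0.4413 to horizon, guard not reached → x = (-5.1664, 6.2290)

1 1.5640 0->1
2 2.3229 1->3
final: 3 -5.1664 6.2290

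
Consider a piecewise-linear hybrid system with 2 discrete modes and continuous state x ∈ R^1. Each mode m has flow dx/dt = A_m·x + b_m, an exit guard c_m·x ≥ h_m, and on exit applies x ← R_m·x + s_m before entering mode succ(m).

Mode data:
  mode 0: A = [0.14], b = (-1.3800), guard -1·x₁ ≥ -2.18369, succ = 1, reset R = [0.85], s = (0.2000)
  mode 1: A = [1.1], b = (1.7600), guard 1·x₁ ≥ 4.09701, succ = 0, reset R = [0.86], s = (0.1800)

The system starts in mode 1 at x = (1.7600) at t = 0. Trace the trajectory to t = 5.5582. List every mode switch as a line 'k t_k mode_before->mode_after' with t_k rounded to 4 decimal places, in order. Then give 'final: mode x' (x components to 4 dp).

Mode 1: guard c·x = 4.0970 hit at Δt = 0.4800 (t = 0.4800), x⁻ = (4.0970) → reset → x⁺ = (3.7034), jump to mode 0
Mode 0: guard c·x = -2.1837 hit at Δt = 1.5765 (t = 2.0565), x⁻ = (2.1837) → reset → x⁺ = (2.0561), jump to mode 1
Mode 1: guard c·x = 4.0970 hit at Δt = 0.4032 (t = 2.4597), x⁻ = (4.0970) → reset → x⁺ = (3.7034), jump to mode 0
Mode 0: guard c·x = -2.1837 hit at Δt = 1.5765 (t = 4.0362), x⁻ = (2.1837) → reset → x⁺ = (2.0561), jump to mode 1
Mode 1: guard c·x = 4.0970 hit at Δt = 0.4032 (t = 4.4394), x⁻ = (4.0970) → reset → x⁺ = (3.7034), jump to mode 0
Mode 0: flow for 1.1188 to horizon, guard not reached → x = (2.6600)

1 0.4800 1->0
2 2.0565 0->1
3 2.4597 1->0
4 4.0362 0->1
5 4.4394 1->0
final: 0 2.6600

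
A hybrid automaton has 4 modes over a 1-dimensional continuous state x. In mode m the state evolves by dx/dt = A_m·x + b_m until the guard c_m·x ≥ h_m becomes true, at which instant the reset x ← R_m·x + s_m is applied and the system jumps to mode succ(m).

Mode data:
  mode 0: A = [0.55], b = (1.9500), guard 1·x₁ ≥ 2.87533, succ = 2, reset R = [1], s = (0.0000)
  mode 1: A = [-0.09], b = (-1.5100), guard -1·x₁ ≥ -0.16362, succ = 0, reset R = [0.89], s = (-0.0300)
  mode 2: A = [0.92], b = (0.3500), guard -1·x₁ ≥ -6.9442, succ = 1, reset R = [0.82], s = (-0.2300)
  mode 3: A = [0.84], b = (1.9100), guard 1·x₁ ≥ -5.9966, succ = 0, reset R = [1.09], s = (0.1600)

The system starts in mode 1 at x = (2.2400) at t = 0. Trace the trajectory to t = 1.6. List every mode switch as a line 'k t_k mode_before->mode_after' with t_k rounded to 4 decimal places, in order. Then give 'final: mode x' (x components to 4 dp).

1 1.2846 1->0
final: 0 0.8091

Mode 1: guard c·x = -0.1636 hit at Δt = 1.2846 (t = 1.2846), x⁻ = (0.1636) → reset → x⁺ = (0.1156), jump to mode 0
Mode 0: flow for 0.3154 to horizon, guard not reached → x = (0.8091)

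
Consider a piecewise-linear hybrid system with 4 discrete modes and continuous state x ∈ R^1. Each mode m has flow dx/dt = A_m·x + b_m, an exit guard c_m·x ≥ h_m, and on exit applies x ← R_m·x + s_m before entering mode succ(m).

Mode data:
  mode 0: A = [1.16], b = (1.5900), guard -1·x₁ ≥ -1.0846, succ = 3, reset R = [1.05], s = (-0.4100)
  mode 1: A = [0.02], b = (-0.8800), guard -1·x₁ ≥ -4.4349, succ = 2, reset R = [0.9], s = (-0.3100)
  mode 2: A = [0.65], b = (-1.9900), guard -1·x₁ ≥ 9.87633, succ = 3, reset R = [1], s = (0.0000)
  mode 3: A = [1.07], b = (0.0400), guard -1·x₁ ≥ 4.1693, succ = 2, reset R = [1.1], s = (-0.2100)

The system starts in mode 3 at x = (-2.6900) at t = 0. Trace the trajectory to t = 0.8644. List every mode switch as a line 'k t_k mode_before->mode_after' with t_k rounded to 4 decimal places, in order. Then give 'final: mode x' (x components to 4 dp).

1 0.4142 3->2
final: 2 -7.4674

Mode 3: guard c·x = 4.1693 hit at Δt = 0.4142 (t = 0.4142), x⁻ = (-4.1693) → reset → x⁺ = (-4.7962), jump to mode 2
Mode 2: flow for 0.4502 to horizon, guard not reached → x = (-7.4674)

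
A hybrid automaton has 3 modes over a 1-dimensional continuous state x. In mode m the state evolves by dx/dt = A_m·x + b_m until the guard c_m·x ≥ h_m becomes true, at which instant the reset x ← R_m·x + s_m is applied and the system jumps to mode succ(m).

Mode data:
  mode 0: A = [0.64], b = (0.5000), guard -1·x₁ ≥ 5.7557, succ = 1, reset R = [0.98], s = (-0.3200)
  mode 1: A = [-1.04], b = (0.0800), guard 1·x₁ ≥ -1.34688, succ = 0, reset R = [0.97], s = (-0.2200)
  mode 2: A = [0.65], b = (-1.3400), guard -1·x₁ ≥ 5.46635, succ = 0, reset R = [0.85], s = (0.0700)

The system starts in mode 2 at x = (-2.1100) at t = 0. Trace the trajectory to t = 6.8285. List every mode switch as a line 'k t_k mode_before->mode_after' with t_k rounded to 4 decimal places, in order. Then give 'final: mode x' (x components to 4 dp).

Mode 2: guard c·x = 5.4664 hit at Δt = 0.9082 (t = 0.9082), x⁻ = (-5.4663) → reset → x⁺ = (-4.5764), jump to mode 0
Mode 0: guard c·x = 5.7557 hit at Δt = 0.4228 (t = 1.3310), x⁻ = (-5.7557) → reset → x⁺ = (-5.9606), jump to mode 1
Mode 1: guard c·x = -1.3469 hit at Δt = 1.3891 (t = 2.7201), x⁻ = (-1.3469) → reset → x⁺ = (-1.5265), jump to mode 0
Mode 0: guard c·x = 5.7557 hit at Δt = 2.9662 (t = 5.6863), x⁻ = (-5.7557) → reset → x⁺ = (-5.9606), jump to mode 1
Mode 1: flow for 1.1422 to horizon, guard not reached → x = (-1.7637)

1 0.9082 2->0
2 1.3310 0->1
3 2.7201 1->0
4 5.6863 0->1
final: 1 -1.7637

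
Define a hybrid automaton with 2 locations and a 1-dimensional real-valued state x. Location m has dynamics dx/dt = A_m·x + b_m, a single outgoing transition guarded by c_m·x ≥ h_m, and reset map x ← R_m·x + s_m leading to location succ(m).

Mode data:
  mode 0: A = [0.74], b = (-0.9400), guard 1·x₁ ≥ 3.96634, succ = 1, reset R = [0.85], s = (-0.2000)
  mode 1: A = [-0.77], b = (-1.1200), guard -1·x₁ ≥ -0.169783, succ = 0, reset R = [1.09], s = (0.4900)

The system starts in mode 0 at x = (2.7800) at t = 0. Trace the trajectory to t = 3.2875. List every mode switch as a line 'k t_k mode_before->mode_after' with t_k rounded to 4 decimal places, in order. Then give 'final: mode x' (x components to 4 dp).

Mode 0: guard c·x = 3.9663 hit at Δt = 0.7836 (t = 0.7836), x⁻ = (3.9663) → reset → x⁺ = (3.1714), jump to mode 1
Mode 1: guard c·x = -0.1698 hit at Δt = 1.3592 (t = 2.1428), x⁻ = (0.1698) → reset → x⁺ = (0.6751), jump to mode 0
Mode 0: flow for 1.1447 to horizon, guard not reached → x = (-0.1182)

1 0.7836 0->1
2 2.1428 1->0
final: 0 -0.1182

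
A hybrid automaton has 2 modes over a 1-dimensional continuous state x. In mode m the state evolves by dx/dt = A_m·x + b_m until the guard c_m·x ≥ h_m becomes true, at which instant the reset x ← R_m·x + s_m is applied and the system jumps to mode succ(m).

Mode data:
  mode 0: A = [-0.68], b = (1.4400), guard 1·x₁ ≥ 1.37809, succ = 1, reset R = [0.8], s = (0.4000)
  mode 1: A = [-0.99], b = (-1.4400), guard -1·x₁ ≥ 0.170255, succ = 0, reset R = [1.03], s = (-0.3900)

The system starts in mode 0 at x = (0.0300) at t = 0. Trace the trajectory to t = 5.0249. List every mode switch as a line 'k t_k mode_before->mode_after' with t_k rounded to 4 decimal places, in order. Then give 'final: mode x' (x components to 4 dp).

Mode 0: guard c·x = 1.3781 hit at Δt = 1.5261 (t = 1.5261), x⁻ = (1.3781) → reset → x⁺ = (1.5025), jump to mode 1
Mode 1: guard c·x = 0.1703 hit at Δt = 0.8424 (t = 2.3685), x⁻ = (-0.1703) → reset → x⁺ = (-0.5654), jump to mode 0
Mode 0: guard c·x = 1.3781 hit at Δt = 1.8951 (t = 4.2636), x⁻ = (1.3781) → reset → x⁺ = (1.5025), jump to mode 1
Mode 1: flow for 0.7613 to horizon, guard not reached → x = (-0.0630)

1 1.5261 0->1
2 2.3685 1->0
3 4.2636 0->1
final: 1 -0.0630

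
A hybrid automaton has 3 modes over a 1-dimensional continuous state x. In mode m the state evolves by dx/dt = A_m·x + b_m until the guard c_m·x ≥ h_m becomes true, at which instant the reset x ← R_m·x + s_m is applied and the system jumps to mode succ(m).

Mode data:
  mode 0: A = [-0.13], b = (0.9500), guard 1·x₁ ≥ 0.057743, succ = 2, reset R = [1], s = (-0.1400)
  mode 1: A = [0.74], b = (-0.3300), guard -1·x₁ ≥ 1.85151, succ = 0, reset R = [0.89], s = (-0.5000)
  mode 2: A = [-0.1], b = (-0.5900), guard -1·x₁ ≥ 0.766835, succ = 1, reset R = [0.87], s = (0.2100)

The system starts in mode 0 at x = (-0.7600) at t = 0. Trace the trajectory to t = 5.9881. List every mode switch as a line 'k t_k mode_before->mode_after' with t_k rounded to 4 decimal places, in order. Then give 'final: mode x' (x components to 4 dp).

1 0.8221 0->2
2 2.0740 2->1
3 3.3358 1->0
4 5.3789 0->2
final: 2 -0.4261

Mode 0: guard c·x = 0.0577 hit at Δt = 0.8221 (t = 0.8221), x⁻ = (0.0577) → reset → x⁺ = (-0.0823), jump to mode 2
Mode 2: guard c·x = 0.7668 hit at Δt = 1.2519 (t = 2.0740), x⁻ = (-0.7668) → reset → x⁺ = (-0.4571), jump to mode 1
Mode 1: guard c·x = 1.8515 hit at Δt = 1.2618 (t = 3.3358), x⁻ = (-1.8515) → reset → x⁺ = (-2.1478), jump to mode 0
Mode 0: guard c·x = 0.0577 hit at Δt = 2.0431 (t = 5.3789), x⁻ = (0.0577) → reset → x⁺ = (-0.0823), jump to mode 2
Mode 2: flow for 0.6092 to horizon, guard not reached → x = (-0.4261)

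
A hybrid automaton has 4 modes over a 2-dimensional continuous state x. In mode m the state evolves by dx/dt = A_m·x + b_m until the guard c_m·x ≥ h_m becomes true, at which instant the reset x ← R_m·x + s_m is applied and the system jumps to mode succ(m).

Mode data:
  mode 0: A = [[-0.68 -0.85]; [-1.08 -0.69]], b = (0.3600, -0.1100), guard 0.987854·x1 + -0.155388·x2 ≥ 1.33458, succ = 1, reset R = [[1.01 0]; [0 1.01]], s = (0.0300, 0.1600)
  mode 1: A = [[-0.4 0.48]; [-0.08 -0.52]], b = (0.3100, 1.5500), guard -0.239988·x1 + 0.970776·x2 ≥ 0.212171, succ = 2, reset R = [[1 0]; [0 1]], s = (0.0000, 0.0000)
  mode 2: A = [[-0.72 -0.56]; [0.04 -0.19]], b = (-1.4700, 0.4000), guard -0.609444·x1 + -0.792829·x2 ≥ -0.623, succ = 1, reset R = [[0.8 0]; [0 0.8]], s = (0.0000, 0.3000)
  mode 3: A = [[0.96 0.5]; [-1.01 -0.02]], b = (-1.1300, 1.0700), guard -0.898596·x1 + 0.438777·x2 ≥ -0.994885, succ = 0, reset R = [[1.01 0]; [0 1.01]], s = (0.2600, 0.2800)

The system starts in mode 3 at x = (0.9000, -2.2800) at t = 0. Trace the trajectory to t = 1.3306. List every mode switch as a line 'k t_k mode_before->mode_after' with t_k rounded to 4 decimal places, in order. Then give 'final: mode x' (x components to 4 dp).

Mode 3: guard c·x = -0.9949 hit at Δt = 0.4561 (t = 0.4561), x⁻ = (0.1217, -2.0182) → reset → x⁺ = (0.3829, -1.7584), jump to mode 0
Mode 0: guard c·x = 1.3346 hit at Δt = 0.5680 (t = 1.0241), x⁻ = (1.0930, -1.6399) → reset → x⁺ = (1.1340, -1.4963), jump to mode 1
Mode 1: flow for 0.3065 to horizon, guard not reached → x = (0.9315, -0.8598)

1 0.4561 3->0
2 1.0241 0->1
final: 1 0.9315 -0.8598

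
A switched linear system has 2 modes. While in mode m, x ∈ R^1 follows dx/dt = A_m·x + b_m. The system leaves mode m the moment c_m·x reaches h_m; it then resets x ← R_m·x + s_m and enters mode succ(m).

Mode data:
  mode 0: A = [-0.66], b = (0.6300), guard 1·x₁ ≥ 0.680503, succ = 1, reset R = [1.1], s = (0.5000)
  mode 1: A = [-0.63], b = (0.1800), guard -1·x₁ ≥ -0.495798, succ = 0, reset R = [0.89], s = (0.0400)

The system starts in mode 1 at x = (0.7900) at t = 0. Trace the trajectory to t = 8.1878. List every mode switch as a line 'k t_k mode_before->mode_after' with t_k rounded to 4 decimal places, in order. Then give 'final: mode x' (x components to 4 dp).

1 1.3899 1->0
2 2.2178 0->1
3 4.6343 1->0
4 5.4622 0->1
5 7.8787 1->0
final: 0 0.5686

Mode 1: guard c·x = -0.4958 hit at Δt = 1.3899 (t = 1.3899), x⁻ = (0.4958) → reset → x⁺ = (0.4813), jump to mode 0
Mode 0: guard c·x = 0.6805 hit at Δt = 0.8279 (t = 2.2178), x⁻ = (0.6805) → reset → x⁺ = (1.2486), jump to mode 1
Mode 1: guard c·x = -0.4958 hit at Δt = 2.4165 (t = 4.6343), x⁻ = (0.4958) → reset → x⁺ = (0.4813), jump to mode 0
Mode 0: guard c·x = 0.6805 hit at Δt = 0.8279 (t = 5.4622), x⁻ = (0.6805) → reset → x⁺ = (1.2486), jump to mode 1
Mode 1: guard c·x = -0.4958 hit at Δt = 2.4165 (t = 7.8787), x⁻ = (0.4958) → reset → x⁺ = (0.4813), jump to mode 0
Mode 0: flow for 0.3091 to horizon, guard not reached → x = (0.5686)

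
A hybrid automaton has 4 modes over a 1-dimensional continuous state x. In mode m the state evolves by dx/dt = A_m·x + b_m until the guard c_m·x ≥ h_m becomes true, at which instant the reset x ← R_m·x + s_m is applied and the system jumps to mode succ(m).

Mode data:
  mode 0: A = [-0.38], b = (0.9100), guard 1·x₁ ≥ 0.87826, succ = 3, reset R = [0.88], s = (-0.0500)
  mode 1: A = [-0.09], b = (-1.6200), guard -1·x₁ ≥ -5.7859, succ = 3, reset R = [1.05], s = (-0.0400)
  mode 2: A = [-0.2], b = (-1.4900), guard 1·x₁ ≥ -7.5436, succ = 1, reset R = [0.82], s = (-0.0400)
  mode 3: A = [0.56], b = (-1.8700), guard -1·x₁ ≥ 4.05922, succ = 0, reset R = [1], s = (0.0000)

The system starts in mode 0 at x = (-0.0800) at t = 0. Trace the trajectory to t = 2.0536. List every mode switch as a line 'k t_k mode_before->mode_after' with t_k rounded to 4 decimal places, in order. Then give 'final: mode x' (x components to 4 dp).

1 1.2888 0->3
final: 3 -0.6759

Mode 0: guard c·x = 0.8783 hit at Δt = 1.2888 (t = 1.2888), x⁻ = (0.8783) → reset → x⁺ = (0.7229), jump to mode 3
Mode 3: flow for 0.7648 to horizon, guard not reached → x = (-0.6759)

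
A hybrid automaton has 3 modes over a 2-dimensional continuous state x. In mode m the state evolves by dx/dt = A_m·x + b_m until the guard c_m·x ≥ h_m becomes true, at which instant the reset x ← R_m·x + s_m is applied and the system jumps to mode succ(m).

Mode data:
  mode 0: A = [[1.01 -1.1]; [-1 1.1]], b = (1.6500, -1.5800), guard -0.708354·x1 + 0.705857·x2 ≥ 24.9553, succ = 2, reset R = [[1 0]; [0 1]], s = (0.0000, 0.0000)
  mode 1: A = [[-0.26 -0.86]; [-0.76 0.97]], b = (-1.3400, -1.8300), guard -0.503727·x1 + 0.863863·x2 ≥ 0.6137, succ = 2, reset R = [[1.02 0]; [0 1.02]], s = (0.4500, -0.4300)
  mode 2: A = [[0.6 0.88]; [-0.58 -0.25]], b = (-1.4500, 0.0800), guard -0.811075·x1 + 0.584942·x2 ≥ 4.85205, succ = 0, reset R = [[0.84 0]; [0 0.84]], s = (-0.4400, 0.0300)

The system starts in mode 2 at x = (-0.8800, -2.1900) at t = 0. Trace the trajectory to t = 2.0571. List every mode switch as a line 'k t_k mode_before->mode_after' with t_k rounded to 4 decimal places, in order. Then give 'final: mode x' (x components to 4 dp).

Mode 2: guard c·x = 4.8521 hit at Δt = 1.1068 (t = 1.1068), x⁻ = (-5.7630, 0.3040) → reset → x⁺ = (-5.2809, 0.2854), jump to mode 0
Mode 0: flow for 0.9503 to horizon, guard not reached → x = (-17.4576, 12.4387)

1 1.1068 2->0
final: 0 -17.4576 12.4387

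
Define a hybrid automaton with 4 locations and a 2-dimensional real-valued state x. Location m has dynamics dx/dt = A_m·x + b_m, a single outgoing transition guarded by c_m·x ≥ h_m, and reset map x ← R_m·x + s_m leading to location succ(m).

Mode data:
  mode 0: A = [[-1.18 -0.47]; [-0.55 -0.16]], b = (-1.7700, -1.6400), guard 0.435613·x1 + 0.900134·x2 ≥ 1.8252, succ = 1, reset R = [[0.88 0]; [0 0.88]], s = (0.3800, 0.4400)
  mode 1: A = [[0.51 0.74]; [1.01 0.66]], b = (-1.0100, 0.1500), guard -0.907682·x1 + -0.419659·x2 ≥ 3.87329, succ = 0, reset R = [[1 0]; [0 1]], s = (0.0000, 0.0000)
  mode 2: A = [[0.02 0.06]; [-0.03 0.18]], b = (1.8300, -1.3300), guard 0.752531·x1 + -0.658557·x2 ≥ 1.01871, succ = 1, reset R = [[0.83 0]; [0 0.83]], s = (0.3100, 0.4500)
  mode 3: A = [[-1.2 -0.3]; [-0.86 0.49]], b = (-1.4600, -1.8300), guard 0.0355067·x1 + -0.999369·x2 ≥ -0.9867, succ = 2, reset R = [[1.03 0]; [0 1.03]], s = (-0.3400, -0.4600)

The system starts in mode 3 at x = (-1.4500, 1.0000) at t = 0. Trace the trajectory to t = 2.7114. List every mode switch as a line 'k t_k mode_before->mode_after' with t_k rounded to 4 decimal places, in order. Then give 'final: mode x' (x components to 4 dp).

Mode 3: guard c·x = -0.9867 hit at Δt = 0.6115 (t = 0.6115), x⁻ = (-1.4542, 0.9357) → reset → x⁺ = (-1.8378, 0.5037), jump to mode 2
Mode 2: guard c·x = 1.0187 hit at Δt = 1.2158 (t = 1.8273), x⁻ = (0.3483, -1.1489) → reset → x⁺ = (0.5991, -0.5036), jump to mode 1
Mode 1: flow for 0.8841 to horizon, guard not reached → x = (-0.5602, -0.5764)

1 0.6115 3->2
2 1.8273 2->1
final: 1 -0.5602 -0.5764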